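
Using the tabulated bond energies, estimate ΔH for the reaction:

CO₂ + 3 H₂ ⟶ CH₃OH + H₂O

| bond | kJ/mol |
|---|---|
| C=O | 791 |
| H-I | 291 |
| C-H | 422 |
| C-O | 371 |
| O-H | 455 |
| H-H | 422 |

ΔH ≈ −154 kJ

Bonds broken (reactants):
  C=O: 2 × 791 = 1582
  H-H: 3 × 422 = 1266
  Σ(broken) = 2848 kJ
Bonds formed (products):
  C-H: 3 × 422 = 1266
  C-O: 1 × 371 = 371
  O-H: 3 × 455 = 1365
  Σ(formed) = 3002 kJ
ΔH = Σ(broken) − Σ(formed) = 2848 − 3002 = −154 kJ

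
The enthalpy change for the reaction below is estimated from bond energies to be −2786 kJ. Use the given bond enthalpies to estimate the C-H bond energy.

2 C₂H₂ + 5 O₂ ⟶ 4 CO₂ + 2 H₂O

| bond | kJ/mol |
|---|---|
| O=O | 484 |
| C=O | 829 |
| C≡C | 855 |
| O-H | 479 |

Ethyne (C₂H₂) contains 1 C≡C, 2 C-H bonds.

D(C-H) ≈ 408 kJ/mol

Let D be the C-H bond energy.
Σ(broken) = 2×855 + 4×D + 5×484 = 4130 + 4D
Σ(formed) = 8×829 + 4×479 = 8548
ΔH = Σ(broken) − Σ(formed) = (4130 + 4D) − (8548) = −4418 + 4D
Setting this equal to −2786 kJ gives 4D = 1632, so D = 408 kJ/mol.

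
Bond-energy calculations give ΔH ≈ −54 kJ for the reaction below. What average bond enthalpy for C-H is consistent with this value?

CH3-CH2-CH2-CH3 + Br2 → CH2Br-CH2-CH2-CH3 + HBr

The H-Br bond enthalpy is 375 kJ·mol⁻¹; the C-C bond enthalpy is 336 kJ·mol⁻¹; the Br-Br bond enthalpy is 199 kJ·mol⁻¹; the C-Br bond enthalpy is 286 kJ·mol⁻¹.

Let D be the C-H bond energy.
Σ(broken) = 1×199 + 3×336 + 10×D = 1207 + 10D
Σ(formed) = 1×286 + 3×336 + 9×D + 1×375 = 1669 + 9D
ΔH = Σ(broken) − Σ(formed) = (1207 + 10D) − (1669 + 9D) = −462 + D
Setting this equal to −54 kJ gives D = 408 kJ/mol.

D(C-H) ≈ 408 kJ/mol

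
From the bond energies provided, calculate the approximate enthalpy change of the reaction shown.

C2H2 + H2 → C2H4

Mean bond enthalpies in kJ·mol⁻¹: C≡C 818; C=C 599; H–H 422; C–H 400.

Bonds broken (reactants):
  C≡C: 1 × 818 = 818
  C–H: 2 × 400 = 800
  H–H: 1 × 422 = 422
  Σ(broken) = 2040 kJ
Bonds formed (products):
  C–H: 4 × 400 = 1600
  C=C: 1 × 599 = 599
  Σ(formed) = 2199 kJ
ΔH = Σ(broken) − Σ(formed) = 2040 − 2199 = −159 kJ

ΔH ≈ −159 kJ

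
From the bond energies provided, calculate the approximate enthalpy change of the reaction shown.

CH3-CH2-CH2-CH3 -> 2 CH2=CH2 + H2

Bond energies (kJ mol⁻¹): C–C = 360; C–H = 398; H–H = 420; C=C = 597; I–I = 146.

ΔH ≈ +262 kJ

Bonds broken (reactants):
  C–C: 3 × 360 = 1080
  C–H: 10 × 398 = 3980
  Σ(broken) = 5060 kJ
Bonds formed (products):
  C–H: 8 × 398 = 3184
  C=C: 2 × 597 = 1194
  H–H: 1 × 420 = 420
  Σ(formed) = 4798 kJ
ΔH = Σ(broken) − Σ(formed) = 5060 − 4798 = +262 kJ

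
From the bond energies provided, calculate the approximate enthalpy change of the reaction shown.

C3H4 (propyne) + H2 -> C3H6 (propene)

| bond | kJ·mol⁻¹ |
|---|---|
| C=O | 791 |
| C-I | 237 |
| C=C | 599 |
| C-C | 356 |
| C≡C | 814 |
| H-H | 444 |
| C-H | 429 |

Bonds broken (reactants):
  C≡C: 1 × 814 = 814
  C-C: 1 × 356 = 356
  C-H: 4 × 429 = 1716
  H-H: 1 × 444 = 444
  Σ(broken) = 3330 kJ
Bonds formed (products):
  C-C: 1 × 356 = 356
  C-H: 6 × 429 = 2574
  C=C: 1 × 599 = 599
  Σ(formed) = 3529 kJ
ΔH = Σ(broken) − Σ(formed) = 3330 − 3529 = −199 kJ

ΔH ≈ −199 kJ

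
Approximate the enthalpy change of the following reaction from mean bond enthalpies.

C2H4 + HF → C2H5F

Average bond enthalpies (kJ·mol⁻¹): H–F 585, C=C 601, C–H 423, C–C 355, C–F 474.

Bonds broken (reactants):
  C–H: 4 × 423 = 1692
  C=C: 1 × 601 = 601
  H–F: 1 × 585 = 585
  Σ(broken) = 2878 kJ
Bonds formed (products):
  C–C: 1 × 355 = 355
  C–F: 1 × 474 = 474
  C–H: 5 × 423 = 2115
  Σ(formed) = 2944 kJ
ΔH = Σ(broken) − Σ(formed) = 2878 − 2944 = −66 kJ

ΔH ≈ −66 kJ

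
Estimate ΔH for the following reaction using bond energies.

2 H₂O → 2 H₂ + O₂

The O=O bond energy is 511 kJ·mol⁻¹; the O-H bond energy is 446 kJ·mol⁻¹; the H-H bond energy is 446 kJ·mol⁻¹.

ΔH ≈ +381 kJ

Bonds broken (reactants):
  O-H: 4 × 446 = 1784
  Σ(broken) = 1784 kJ
Bonds formed (products):
  H-H: 2 × 446 = 892
  O=O: 1 × 511 = 511
  Σ(formed) = 1403 kJ
ΔH = Σ(broken) − Σ(formed) = 1784 − 1403 = +381 kJ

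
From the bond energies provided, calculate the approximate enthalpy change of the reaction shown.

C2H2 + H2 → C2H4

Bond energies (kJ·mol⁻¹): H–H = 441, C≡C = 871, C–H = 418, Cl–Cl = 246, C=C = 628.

Bonds broken (reactants):
  C≡C: 1 × 871 = 871
  C–H: 2 × 418 = 836
  H–H: 1 × 441 = 441
  Σ(broken) = 2148 kJ
Bonds formed (products):
  C–H: 4 × 418 = 1672
  C=C: 1 × 628 = 628
  Σ(formed) = 2300 kJ
ΔH = Σ(broken) − Σ(formed) = 2148 − 2300 = −152 kJ

ΔH ≈ −152 kJ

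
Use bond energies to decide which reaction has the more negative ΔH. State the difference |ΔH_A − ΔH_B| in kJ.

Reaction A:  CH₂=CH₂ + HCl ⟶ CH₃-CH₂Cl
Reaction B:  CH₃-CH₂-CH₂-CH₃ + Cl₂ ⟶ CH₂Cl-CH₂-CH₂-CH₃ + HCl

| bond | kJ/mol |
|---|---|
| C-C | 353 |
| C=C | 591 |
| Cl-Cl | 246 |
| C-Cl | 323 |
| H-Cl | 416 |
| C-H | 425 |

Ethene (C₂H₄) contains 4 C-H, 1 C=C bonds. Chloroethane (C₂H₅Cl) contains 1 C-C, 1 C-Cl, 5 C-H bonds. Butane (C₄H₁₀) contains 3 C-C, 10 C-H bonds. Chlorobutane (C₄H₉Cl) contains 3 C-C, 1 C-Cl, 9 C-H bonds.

Reaction A:
  Bonds broken (reactants):
    C-H: 4 × 425 = 1700
    C=C: 1 × 591 = 591
    H-Cl: 1 × 416 = 416
    Σ(broken) = 2707 kJ
  Bonds formed (products):
    C-C: 1 × 353 = 353
    C-Cl: 1 × 323 = 323
    C-H: 5 × 425 = 2125
    Σ(formed) = 2801 kJ
  ΔH_A = 2707 − 2801 = −94 kJ
Reaction B:
  Bonds broken (reactants):
    C-C: 3 × 353 = 1059
    C-H: 10 × 425 = 4250
    Cl-Cl: 1 × 246 = 246
    Σ(broken) = 5555 kJ
  Bonds formed (products):
    C-C: 3 × 353 = 1059
    C-Cl: 1 × 323 = 323
    C-H: 9 × 425 = 3825
    H-Cl: 1 × 416 = 416
    Σ(formed) = 5623 kJ
  ΔH_B = 5555 − 5623 = −68 kJ
ΔH_A − ΔH_B = −26 kJ, so reaction A has the more negative ΔH; |ΔH_A − ΔH_B| = 26 kJ.

Reaction A, by 26 kJ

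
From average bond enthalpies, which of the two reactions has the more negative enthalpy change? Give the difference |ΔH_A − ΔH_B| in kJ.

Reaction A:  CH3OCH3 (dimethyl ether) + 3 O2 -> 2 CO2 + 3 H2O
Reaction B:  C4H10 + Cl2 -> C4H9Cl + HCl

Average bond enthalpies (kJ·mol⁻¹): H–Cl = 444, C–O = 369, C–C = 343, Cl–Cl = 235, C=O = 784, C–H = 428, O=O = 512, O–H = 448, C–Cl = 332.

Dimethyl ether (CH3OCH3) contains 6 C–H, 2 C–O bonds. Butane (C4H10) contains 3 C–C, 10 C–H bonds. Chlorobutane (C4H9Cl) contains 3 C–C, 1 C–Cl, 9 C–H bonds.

Reaction A, by 869 kJ

Reaction A:
  Bonds broken (reactants):
    C–H: 6 × 428 = 2568
    C–O: 2 × 369 = 738
    O=O: 3 × 512 = 1536
    Σ(broken) = 4842 kJ
  Bonds formed (products):
    C=O: 4 × 784 = 3136
    O–H: 6 × 448 = 2688
    Σ(formed) = 5824 kJ
  ΔH_A = 4842 − 5824 = −982 kJ
Reaction B:
  Bonds broken (reactants):
    C–C: 3 × 343 = 1029
    C–H: 10 × 428 = 4280
    Cl–Cl: 1 × 235 = 235
    Σ(broken) = 5544 kJ
  Bonds formed (products):
    C–C: 3 × 343 = 1029
    C–Cl: 1 × 332 = 332
    C–H: 9 × 428 = 3852
    H–Cl: 1 × 444 = 444
    Σ(formed) = 5657 kJ
  ΔH_B = 5544 − 5657 = −113 kJ
ΔH_A − ΔH_B = −869 kJ, so reaction A has the more negative ΔH; |ΔH_A − ΔH_B| = 869 kJ.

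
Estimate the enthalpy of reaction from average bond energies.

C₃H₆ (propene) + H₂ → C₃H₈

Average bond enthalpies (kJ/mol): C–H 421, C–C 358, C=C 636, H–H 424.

ΔH ≈ −140 kJ

Bonds broken (reactants):
  C–C: 1 × 358 = 358
  C–H: 6 × 421 = 2526
  C=C: 1 × 636 = 636
  H–H: 1 × 424 = 424
  Σ(broken) = 3944 kJ
Bonds formed (products):
  C–C: 2 × 358 = 716
  C–H: 8 × 421 = 3368
  Σ(formed) = 4084 kJ
ΔH = Σ(broken) − Σ(formed) = 3944 − 4084 = −140 kJ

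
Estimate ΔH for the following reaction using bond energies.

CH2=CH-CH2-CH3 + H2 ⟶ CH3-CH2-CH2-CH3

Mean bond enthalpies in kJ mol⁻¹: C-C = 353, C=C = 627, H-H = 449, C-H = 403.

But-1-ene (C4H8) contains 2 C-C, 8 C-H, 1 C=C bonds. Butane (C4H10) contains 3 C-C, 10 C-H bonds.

Bonds broken (reactants):
  C-C: 2 × 353 = 706
  C-H: 8 × 403 = 3224
  C=C: 1 × 627 = 627
  H-H: 1 × 449 = 449
  Σ(broken) = 5006 kJ
Bonds formed (products):
  C-C: 3 × 353 = 1059
  C-H: 10 × 403 = 4030
  Σ(formed) = 5089 kJ
ΔH = Σ(broken) − Σ(formed) = 5006 − 5089 = −83 kJ

ΔH ≈ −83 kJ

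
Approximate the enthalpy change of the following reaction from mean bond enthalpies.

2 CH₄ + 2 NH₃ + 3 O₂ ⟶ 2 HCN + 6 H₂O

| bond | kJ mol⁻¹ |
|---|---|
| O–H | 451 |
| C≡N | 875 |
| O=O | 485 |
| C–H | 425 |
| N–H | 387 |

ΔH ≈ −835 kJ

Bonds broken (reactants):
  C–H: 8 × 425 = 3400
  N–H: 6 × 387 = 2322
  O=O: 3 × 485 = 1455
  Σ(broken) = 7177 kJ
Bonds formed (products):
  C≡N: 2 × 875 = 1750
  C–H: 2 × 425 = 850
  O–H: 12 × 451 = 5412
  Σ(formed) = 8012 kJ
ΔH = Σ(broken) − Σ(formed) = 7177 − 8012 = −835 kJ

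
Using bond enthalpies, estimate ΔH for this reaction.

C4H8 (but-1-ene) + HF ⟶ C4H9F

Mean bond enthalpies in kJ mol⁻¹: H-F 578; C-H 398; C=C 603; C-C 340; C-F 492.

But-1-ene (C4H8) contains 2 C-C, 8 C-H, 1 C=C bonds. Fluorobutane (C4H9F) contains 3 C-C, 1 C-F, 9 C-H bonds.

ΔH ≈ −49 kJ

Bonds broken (reactants):
  C-C: 2 × 340 = 680
  C-H: 8 × 398 = 3184
  C=C: 1 × 603 = 603
  H-F: 1 × 578 = 578
  Σ(broken) = 5045 kJ
Bonds formed (products):
  C-C: 3 × 340 = 1020
  C-F: 1 × 492 = 492
  C-H: 9 × 398 = 3582
  Σ(formed) = 5094 kJ
ΔH = Σ(broken) − Σ(formed) = 5045 − 5094 = −49 kJ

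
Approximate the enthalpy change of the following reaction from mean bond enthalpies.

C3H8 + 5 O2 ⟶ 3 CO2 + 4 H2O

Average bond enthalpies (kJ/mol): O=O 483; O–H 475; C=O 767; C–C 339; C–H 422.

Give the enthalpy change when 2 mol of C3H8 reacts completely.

Bonds broken (reactants):
  C–C: 2 × 339 = 678
  C–H: 8 × 422 = 3376
  O=O: 5 × 483 = 2415
  Σ(broken) = 6469 kJ
Bonds formed (products):
  C=O: 6 × 767 = 4602
  O–H: 8 × 475 = 3800
  Σ(formed) = 8402 kJ
ΔH = Σ(broken) − Σ(formed) = 6469 − 8402 = −1933 kJ
For 2× the reaction as written: 2 × (−1933) = −3866 kJ

ΔH = −3866 kJ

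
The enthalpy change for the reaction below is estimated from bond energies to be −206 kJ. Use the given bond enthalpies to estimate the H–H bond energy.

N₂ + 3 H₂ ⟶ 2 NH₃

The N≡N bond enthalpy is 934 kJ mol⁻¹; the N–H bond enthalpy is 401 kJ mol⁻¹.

D(H–H) ≈ 422 kJ/mol

Let D be the H–H bond energy.
Σ(broken) = 3×D + 1×934 = 934 + 3D
Σ(formed) = 6×401 = 2406
ΔH = Σ(broken) − Σ(formed) = (934 + 3D) − (2406) = −1472 + 3D
Setting this equal to −206 kJ gives 3D = 1266, so D = 422 kJ/mol.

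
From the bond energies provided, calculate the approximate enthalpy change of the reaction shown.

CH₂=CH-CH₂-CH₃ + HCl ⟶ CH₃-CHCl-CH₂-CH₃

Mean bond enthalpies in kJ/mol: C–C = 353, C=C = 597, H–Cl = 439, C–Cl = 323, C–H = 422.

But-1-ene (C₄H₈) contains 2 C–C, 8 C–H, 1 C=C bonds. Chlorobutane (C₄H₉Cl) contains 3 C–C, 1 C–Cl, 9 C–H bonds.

ΔH ≈ −62 kJ

Bonds broken (reactants):
  C–C: 2 × 353 = 706
  C–H: 8 × 422 = 3376
  C=C: 1 × 597 = 597
  H–Cl: 1 × 439 = 439
  Σ(broken) = 5118 kJ
Bonds formed (products):
  C–C: 3 × 353 = 1059
  C–Cl: 1 × 323 = 323
  C–H: 9 × 422 = 3798
  Σ(formed) = 5180 kJ
ΔH = Σ(broken) − Σ(formed) = 5118 − 5180 = −62 kJ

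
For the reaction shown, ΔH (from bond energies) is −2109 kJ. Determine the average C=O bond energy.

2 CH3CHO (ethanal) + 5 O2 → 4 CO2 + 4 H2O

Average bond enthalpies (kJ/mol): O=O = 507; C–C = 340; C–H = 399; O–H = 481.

D(C=O) ≈ 778 kJ/mol

Let D be the C=O bond energy.
Σ(broken) = 2×340 + 8×399 + 2×D + 5×507 = 6407 + 2D
Σ(formed) = 8×D + 8×481 = 3848 + 8D
ΔH = Σ(broken) − Σ(formed) = (6407 + 2D) − (3848 + 8D) = +2559 − 6D
Setting this equal to −2109 kJ gives 6D = 4668, so D = 778 kJ/mol.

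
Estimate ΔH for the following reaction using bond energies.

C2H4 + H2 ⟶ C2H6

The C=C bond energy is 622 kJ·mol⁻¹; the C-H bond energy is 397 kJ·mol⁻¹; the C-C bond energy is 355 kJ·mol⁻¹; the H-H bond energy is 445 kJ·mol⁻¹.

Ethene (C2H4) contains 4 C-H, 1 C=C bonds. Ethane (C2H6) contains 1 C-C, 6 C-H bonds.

ΔH ≈ −82 kJ

Bonds broken (reactants):
  C-H: 4 × 397 = 1588
  C=C: 1 × 622 = 622
  H-H: 1 × 445 = 445
  Σ(broken) = 2655 kJ
Bonds formed (products):
  C-C: 1 × 355 = 355
  C-H: 6 × 397 = 2382
  Σ(formed) = 2737 kJ
ΔH = Σ(broken) − Σ(formed) = 2655 − 2737 = −82 kJ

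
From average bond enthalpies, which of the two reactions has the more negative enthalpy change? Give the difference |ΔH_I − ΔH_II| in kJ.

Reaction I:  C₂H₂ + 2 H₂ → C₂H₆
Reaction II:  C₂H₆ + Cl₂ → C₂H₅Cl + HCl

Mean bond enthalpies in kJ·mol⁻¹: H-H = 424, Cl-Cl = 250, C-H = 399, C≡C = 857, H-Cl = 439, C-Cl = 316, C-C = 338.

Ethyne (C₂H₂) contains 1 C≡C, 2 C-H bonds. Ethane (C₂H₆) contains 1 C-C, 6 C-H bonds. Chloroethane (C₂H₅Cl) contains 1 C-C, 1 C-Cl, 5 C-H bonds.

Reaction I:
  Bonds broken (reactants):
    C≡C: 1 × 857 = 857
    C-H: 2 × 399 = 798
    H-H: 2 × 424 = 848
    Σ(broken) = 2503 kJ
  Bonds formed (products):
    C-C: 1 × 338 = 338
    C-H: 6 × 399 = 2394
    Σ(formed) = 2732 kJ
  ΔH_I = 2503 − 2732 = −229 kJ
Reaction II:
  Bonds broken (reactants):
    C-C: 1 × 338 = 338
    C-H: 6 × 399 = 2394
    Cl-Cl: 1 × 250 = 250
    Σ(broken) = 2982 kJ
  Bonds formed (products):
    C-C: 1 × 338 = 338
    C-Cl: 1 × 316 = 316
    C-H: 5 × 399 = 1995
    H-Cl: 1 × 439 = 439
    Σ(formed) = 3088 kJ
  ΔH_II = 2982 − 3088 = −106 kJ
ΔH_I − ΔH_II = −123 kJ, so reaction I has the more negative ΔH; |ΔH_I − ΔH_II| = 123 kJ.

Reaction I, by 123 kJ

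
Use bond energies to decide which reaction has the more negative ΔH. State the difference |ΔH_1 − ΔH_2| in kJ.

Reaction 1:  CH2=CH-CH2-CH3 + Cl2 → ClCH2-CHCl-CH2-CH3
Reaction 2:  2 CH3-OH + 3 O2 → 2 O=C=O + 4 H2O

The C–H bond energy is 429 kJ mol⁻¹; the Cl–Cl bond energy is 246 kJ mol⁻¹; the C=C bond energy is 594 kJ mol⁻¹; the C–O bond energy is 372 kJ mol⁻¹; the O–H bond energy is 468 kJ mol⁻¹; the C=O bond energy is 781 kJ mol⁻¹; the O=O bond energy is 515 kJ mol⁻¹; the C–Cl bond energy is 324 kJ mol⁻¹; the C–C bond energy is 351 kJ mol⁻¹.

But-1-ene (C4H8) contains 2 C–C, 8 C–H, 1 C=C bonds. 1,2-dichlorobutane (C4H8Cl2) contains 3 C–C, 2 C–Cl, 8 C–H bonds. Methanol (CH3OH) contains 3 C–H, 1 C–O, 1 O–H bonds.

Reaction 2, by 910 kJ

Reaction 1:
  Bonds broken (reactants):
    C–C: 2 × 351 = 702
    C–H: 8 × 429 = 3432
    C=C: 1 × 594 = 594
    Cl–Cl: 1 × 246 = 246
    Σ(broken) = 4974 kJ
  Bonds formed (products):
    C–C: 3 × 351 = 1053
    C–Cl: 2 × 324 = 648
    C–H: 8 × 429 = 3432
    Σ(formed) = 5133 kJ
  ΔH_1 = 4974 − 5133 = −159 kJ
Reaction 2:
  Bonds broken (reactants):
    C–H: 6 × 429 = 2574
    C–O: 2 × 372 = 744
    O–H: 2 × 468 = 936
    O=O: 3 × 515 = 1545
    Σ(broken) = 5799 kJ
  Bonds formed (products):
    C=O: 4 × 781 = 3124
    O–H: 8 × 468 = 3744
    Σ(formed) = 6868 kJ
  ΔH_2 = 5799 − 6868 = −1069 kJ
ΔH_1 − ΔH_2 = +910 kJ, so reaction 2 has the more negative ΔH; |ΔH_1 − ΔH_2| = 910 kJ.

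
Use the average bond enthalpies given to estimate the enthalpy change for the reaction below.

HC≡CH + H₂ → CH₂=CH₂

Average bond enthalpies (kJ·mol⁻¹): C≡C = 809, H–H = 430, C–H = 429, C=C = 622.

ΔH ≈ −241 kJ

Bonds broken (reactants):
  C≡C: 1 × 809 = 809
  C–H: 2 × 429 = 858
  H–H: 1 × 430 = 430
  Σ(broken) = 2097 kJ
Bonds formed (products):
  C–H: 4 × 429 = 1716
  C=C: 1 × 622 = 622
  Σ(formed) = 2338 kJ
ΔH = Σ(broken) − Σ(formed) = 2097 − 2338 = −241 kJ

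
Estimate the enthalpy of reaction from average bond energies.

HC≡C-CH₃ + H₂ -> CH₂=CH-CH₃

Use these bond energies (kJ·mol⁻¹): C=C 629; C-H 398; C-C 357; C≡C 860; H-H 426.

ΔH ≈ −139 kJ

Bonds broken (reactants):
  C≡C: 1 × 860 = 860
  C-C: 1 × 357 = 357
  C-H: 4 × 398 = 1592
  H-H: 1 × 426 = 426
  Σ(broken) = 3235 kJ
Bonds formed (products):
  C-C: 1 × 357 = 357
  C-H: 6 × 398 = 2388
  C=C: 1 × 629 = 629
  Σ(formed) = 3374 kJ
ΔH = Σ(broken) − Σ(formed) = 3235 − 3374 = −139 kJ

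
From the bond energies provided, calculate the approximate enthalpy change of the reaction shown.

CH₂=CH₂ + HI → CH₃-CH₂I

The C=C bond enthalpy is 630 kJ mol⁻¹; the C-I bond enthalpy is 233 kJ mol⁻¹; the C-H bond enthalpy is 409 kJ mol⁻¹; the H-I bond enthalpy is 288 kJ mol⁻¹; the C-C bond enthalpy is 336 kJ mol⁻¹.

ΔH ≈ −60 kJ

Bonds broken (reactants):
  C-H: 4 × 409 = 1636
  C=C: 1 × 630 = 630
  H-I: 1 × 288 = 288
  Σ(broken) = 2554 kJ
Bonds formed (products):
  C-C: 1 × 336 = 336
  C-H: 5 × 409 = 2045
  C-I: 1 × 233 = 233
  Σ(formed) = 2614 kJ
ΔH = Σ(broken) − Σ(formed) = 2554 − 2614 = −60 kJ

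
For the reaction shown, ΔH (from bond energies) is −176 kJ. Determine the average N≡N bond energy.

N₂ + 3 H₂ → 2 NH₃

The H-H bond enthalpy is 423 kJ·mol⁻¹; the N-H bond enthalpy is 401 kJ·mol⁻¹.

Let D be the N≡N bond energy.
Σ(broken) = 3×423 + 1×D = 1269 + D
Σ(formed) = 6×401 = 2406
ΔH = Σ(broken) − Σ(formed) = (1269 + D) − (2406) = −1137 + D
Setting this equal to −176 kJ gives D = 961 kJ/mol.

D(N≡N) ≈ 961 kJ/mol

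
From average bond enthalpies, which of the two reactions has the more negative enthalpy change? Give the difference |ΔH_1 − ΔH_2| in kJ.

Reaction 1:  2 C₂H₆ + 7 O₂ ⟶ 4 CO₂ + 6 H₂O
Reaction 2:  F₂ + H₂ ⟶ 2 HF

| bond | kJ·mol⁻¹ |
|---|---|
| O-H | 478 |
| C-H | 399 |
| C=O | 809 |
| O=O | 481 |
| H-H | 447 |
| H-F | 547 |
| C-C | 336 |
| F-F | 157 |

Reaction 1:
  Bonds broken (reactants):
    C-C: 2 × 336 = 672
    C-H: 12 × 399 = 4788
    O=O: 7 × 481 = 3367
    Σ(broken) = 8827 kJ
  Bonds formed (products):
    C=O: 8 × 809 = 6472
    O-H: 12 × 478 = 5736
    Σ(formed) = 12208 kJ
  ΔH_1 = 8827 − 12208 = −3381 kJ
Reaction 2:
  Bonds broken (reactants):
    F-F: 1 × 157 = 157
    H-H: 1 × 447 = 447
    Σ(broken) = 604 kJ
  Bonds formed (products):
    H-F: 2 × 547 = 1094
    Σ(formed) = 1094 kJ
  ΔH_2 = 604 − 1094 = −490 kJ
ΔH_1 − ΔH_2 = −2891 kJ, so reaction 1 has the more negative ΔH; |ΔH_1 − ΔH_2| = 2891 kJ.

Reaction 1, by 2891 kJ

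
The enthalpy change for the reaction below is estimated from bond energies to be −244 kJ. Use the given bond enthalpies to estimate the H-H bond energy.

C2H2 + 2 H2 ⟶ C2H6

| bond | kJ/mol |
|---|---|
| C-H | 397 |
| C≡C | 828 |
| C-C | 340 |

D(H-H) ≈ 428 kJ/mol

Let D be the H-H bond energy.
Σ(broken) = 1×828 + 2×397 + 2×D = 1622 + 2D
Σ(formed) = 1×340 + 6×397 = 2722
ΔH = Σ(broken) − Σ(formed) = (1622 + 2D) − (2722) = −1100 + 2D
Setting this equal to −244 kJ gives 2D = 856, so D = 428 kJ/mol.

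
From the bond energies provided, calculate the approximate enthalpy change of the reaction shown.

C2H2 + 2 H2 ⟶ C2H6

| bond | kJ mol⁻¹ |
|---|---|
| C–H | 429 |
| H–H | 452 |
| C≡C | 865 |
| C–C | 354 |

Bonds broken (reactants):
  C≡C: 1 × 865 = 865
  C–H: 2 × 429 = 858
  H–H: 2 × 452 = 904
  Σ(broken) = 2627 kJ
Bonds formed (products):
  C–C: 1 × 354 = 354
  C–H: 6 × 429 = 2574
  Σ(formed) = 2928 kJ
ΔH = Σ(broken) − Σ(formed) = 2627 − 2928 = −301 kJ

ΔH ≈ −301 kJ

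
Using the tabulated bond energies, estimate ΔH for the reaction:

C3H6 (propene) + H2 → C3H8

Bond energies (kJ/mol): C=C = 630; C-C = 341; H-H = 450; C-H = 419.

ΔH ≈ −99 kJ

Bonds broken (reactants):
  C-C: 1 × 341 = 341
  C-H: 6 × 419 = 2514
  C=C: 1 × 630 = 630
  H-H: 1 × 450 = 450
  Σ(broken) = 3935 kJ
Bonds formed (products):
  C-C: 2 × 341 = 682
  C-H: 8 × 419 = 3352
  Σ(formed) = 4034 kJ
ΔH = Σ(broken) − Σ(formed) = 3935 − 4034 = −99 kJ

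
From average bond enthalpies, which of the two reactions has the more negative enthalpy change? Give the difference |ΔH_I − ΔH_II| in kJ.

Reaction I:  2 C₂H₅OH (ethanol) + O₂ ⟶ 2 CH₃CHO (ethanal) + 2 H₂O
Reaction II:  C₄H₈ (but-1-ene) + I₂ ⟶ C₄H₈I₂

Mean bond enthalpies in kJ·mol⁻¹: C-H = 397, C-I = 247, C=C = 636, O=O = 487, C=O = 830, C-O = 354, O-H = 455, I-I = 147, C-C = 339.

Reaction I:
  Bonds broken (reactants):
    C-C: 2 × 339 = 678
    C-H: 10 × 397 = 3970
    C-O: 2 × 354 = 708
    O-H: 2 × 455 = 910
    O=O: 1 × 487 = 487
    Σ(broken) = 6753 kJ
  Bonds formed (products):
    C-C: 2 × 339 = 678
    C-H: 8 × 397 = 3176
    C=O: 2 × 830 = 1660
    O-H: 4 × 455 = 1820
    Σ(formed) = 7334 kJ
  ΔH_I = 6753 − 7334 = −581 kJ
Reaction II:
  Bonds broken (reactants):
    C-C: 2 × 339 = 678
    C-H: 8 × 397 = 3176
    C=C: 1 × 636 = 636
    I-I: 1 × 147 = 147
    Σ(broken) = 4637 kJ
  Bonds formed (products):
    C-C: 3 × 339 = 1017
    C-H: 8 × 397 = 3176
    C-I: 2 × 247 = 494
    Σ(formed) = 4687 kJ
  ΔH_II = 4637 − 4687 = −50 kJ
ΔH_I − ΔH_II = −531 kJ, so reaction I has the more negative ΔH; |ΔH_I − ΔH_II| = 531 kJ.

Reaction I, by 531 kJ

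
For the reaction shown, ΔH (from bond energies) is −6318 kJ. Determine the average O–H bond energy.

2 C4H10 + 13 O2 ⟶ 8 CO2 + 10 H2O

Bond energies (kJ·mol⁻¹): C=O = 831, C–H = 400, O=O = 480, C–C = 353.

Let D be the O–H bond energy.
Σ(broken) = 6×353 + 20×400 + 13×480 = 16358
Σ(formed) = 16×831 + 20×D = 13296 + 20D
ΔH = Σ(broken) − Σ(formed) = (16358) − (13296 + 20D) = +3062 − 20D
Setting this equal to −6318 kJ gives 20D = 9380, so D = 469 kJ/mol.

D(O–H) ≈ 469 kJ/mol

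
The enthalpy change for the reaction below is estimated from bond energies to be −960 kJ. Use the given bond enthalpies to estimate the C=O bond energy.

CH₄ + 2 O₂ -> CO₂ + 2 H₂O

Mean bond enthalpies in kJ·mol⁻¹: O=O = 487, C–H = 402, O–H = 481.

Let D be the C=O bond energy.
Σ(broken) = 4×402 + 2×487 = 2582
Σ(formed) = 2×D + 4×481 = 1924 + 2D
ΔH = Σ(broken) − Σ(formed) = (2582) − (1924 + 2D) = +658 − 2D
Setting this equal to −960 kJ gives 2D = 1618, so D = 809 kJ/mol.

D(C=O) ≈ 809 kJ/mol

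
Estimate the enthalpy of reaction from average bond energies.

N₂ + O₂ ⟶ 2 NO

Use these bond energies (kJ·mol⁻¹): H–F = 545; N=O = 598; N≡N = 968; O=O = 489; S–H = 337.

Bonds broken (reactants):
  N≡N: 1 × 968 = 968
  O=O: 1 × 489 = 489
  Σ(broken) = 1457 kJ
Bonds formed (products):
  N=O: 2 × 598 = 1196
  Σ(formed) = 1196 kJ
ΔH = Σ(broken) − Σ(formed) = 1457 − 1196 = +261 kJ

ΔH ≈ +261 kJ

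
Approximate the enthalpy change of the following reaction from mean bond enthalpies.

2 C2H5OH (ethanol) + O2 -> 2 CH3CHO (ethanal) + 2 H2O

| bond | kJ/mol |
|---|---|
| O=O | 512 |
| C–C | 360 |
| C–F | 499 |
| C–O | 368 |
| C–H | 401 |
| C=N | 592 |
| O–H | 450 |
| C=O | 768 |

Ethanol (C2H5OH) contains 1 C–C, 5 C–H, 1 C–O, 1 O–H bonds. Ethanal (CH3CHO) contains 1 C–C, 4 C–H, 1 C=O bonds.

Bonds broken (reactants):
  C–C: 2 × 360 = 720
  C–H: 10 × 401 = 4010
  C–O: 2 × 368 = 736
  O–H: 2 × 450 = 900
  O=O: 1 × 512 = 512
  Σ(broken) = 6878 kJ
Bonds formed (products):
  C–C: 2 × 360 = 720
  C–H: 8 × 401 = 3208
  C=O: 2 × 768 = 1536
  O–H: 4 × 450 = 1800
  Σ(formed) = 7264 kJ
ΔH = Σ(broken) − Σ(formed) = 6878 − 7264 = −386 kJ

ΔH ≈ −386 kJ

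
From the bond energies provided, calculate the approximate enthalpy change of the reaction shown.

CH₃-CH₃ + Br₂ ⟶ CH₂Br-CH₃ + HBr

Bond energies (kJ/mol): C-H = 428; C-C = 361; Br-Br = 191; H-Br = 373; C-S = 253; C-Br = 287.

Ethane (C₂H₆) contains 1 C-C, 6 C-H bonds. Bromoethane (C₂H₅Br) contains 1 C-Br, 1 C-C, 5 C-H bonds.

ΔH ≈ −41 kJ

Bonds broken (reactants):
  Br-Br: 1 × 191 = 191
  C-C: 1 × 361 = 361
  C-H: 6 × 428 = 2568
  Σ(broken) = 3120 kJ
Bonds formed (products):
  C-Br: 1 × 287 = 287
  C-C: 1 × 361 = 361
  C-H: 5 × 428 = 2140
  H-Br: 1 × 373 = 373
  Σ(formed) = 3161 kJ
ΔH = Σ(broken) − Σ(formed) = 3120 − 3161 = −41 kJ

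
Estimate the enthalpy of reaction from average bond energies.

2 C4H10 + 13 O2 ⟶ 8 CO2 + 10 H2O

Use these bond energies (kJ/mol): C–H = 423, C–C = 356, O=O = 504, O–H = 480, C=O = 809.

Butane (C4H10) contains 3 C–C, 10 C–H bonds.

ΔH ≈ −5396 kJ

Bonds broken (reactants):
  C–C: 6 × 356 = 2136
  C–H: 20 × 423 = 8460
  O=O: 13 × 504 = 6552
  Σ(broken) = 17148 kJ
Bonds formed (products):
  C=O: 16 × 809 = 12944
  O–H: 20 × 480 = 9600
  Σ(formed) = 22544 kJ
ΔH = Σ(broken) − Σ(formed) = 17148 − 22544 = −5396 kJ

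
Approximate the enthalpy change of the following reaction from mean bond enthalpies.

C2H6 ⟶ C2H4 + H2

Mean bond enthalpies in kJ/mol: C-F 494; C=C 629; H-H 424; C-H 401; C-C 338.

Bonds broken (reactants):
  C-C: 1 × 338 = 338
  C-H: 6 × 401 = 2406
  Σ(broken) = 2744 kJ
Bonds formed (products):
  C-H: 4 × 401 = 1604
  C=C: 1 × 629 = 629
  H-H: 1 × 424 = 424
  Σ(formed) = 2657 kJ
ΔH = Σ(broken) − Σ(formed) = 2744 − 2657 = +87 kJ

ΔH ≈ +87 kJ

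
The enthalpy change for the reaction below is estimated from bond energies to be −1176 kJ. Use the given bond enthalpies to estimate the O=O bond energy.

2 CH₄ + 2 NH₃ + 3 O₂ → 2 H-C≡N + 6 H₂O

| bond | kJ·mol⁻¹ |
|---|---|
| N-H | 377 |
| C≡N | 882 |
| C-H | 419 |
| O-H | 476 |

Let D be the O=O bond energy.
Σ(broken) = 8×419 + 6×377 + 3×D = 5614 + 3D
Σ(formed) = 2×882 + 2×419 + 12×476 = 8314
ΔH = Σ(broken) − Σ(formed) = (5614 + 3D) − (8314) = −2700 + 3D
Setting this equal to −1176 kJ gives 3D = 1524, so D = 508 kJ/mol.

D(O=O) ≈ 508 kJ/mol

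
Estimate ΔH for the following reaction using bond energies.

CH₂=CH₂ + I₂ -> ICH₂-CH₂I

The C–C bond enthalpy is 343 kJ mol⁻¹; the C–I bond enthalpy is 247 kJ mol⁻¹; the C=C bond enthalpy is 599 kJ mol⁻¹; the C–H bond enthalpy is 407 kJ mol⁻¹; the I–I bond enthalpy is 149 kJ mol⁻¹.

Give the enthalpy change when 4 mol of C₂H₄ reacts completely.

Bonds broken (reactants):
  C–H: 4 × 407 = 1628
  C=C: 1 × 599 = 599
  I–I: 1 × 149 = 149
  Σ(broken) = 2376 kJ
Bonds formed (products):
  C–C: 1 × 343 = 343
  C–H: 4 × 407 = 1628
  C–I: 2 × 247 = 494
  Σ(formed) = 2465 kJ
ΔH = Σ(broken) − Σ(formed) = 2376 − 2465 = −89 kJ
For 4× the reaction as written: 4 × (−89) = −356 kJ

ΔH = −356 kJ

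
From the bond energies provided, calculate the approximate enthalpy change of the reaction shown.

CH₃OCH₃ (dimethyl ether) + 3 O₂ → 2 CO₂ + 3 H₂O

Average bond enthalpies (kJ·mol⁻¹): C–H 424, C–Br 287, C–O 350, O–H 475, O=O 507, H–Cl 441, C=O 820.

ΔH ≈ −1365 kJ

Bonds broken (reactants):
  C–H: 6 × 424 = 2544
  C–O: 2 × 350 = 700
  O=O: 3 × 507 = 1521
  Σ(broken) = 4765 kJ
Bonds formed (products):
  C=O: 4 × 820 = 3280
  O–H: 6 × 475 = 2850
  Σ(formed) = 6130 kJ
ΔH = Σ(broken) − Σ(formed) = 4765 − 6130 = −1365 kJ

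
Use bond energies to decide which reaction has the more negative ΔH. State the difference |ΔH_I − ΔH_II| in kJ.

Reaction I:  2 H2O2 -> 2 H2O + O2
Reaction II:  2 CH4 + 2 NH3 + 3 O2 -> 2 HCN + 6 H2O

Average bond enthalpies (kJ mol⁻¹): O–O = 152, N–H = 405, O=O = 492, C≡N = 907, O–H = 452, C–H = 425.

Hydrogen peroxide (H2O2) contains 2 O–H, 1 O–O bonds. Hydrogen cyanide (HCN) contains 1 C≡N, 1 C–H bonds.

Reaction II, by 594 kJ

Reaction I:
  Bonds broken (reactants):
    O–H: 4 × 452 = 1808
    O–O: 2 × 152 = 304
    Σ(broken) = 2112 kJ
  Bonds formed (products):
    O–H: 4 × 452 = 1808
    O=O: 1 × 492 = 492
    Σ(formed) = 2300 kJ
  ΔH_I = 2112 − 2300 = −188 kJ
Reaction II:
  Bonds broken (reactants):
    C–H: 8 × 425 = 3400
    N–H: 6 × 405 = 2430
    O=O: 3 × 492 = 1476
    Σ(broken) = 7306 kJ
  Bonds formed (products):
    C≡N: 2 × 907 = 1814
    C–H: 2 × 425 = 850
    O–H: 12 × 452 = 5424
    Σ(formed) = 8088 kJ
  ΔH_II = 7306 − 8088 = −782 kJ
ΔH_I − ΔH_II = +594 kJ, so reaction II has the more negative ΔH; |ΔH_I − ΔH_II| = 594 kJ.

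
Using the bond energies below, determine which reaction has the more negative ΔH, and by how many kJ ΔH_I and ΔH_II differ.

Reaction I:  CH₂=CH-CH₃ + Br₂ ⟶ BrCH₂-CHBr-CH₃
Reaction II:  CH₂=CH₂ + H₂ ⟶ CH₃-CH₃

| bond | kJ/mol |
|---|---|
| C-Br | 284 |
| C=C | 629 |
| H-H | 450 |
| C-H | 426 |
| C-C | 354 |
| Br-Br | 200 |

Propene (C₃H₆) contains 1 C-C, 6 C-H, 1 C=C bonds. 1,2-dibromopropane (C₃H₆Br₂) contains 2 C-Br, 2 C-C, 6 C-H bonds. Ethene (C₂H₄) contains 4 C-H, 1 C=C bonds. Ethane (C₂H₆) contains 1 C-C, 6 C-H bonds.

Reaction II, by 34 kJ

Reaction I:
  Bonds broken (reactants):
    Br-Br: 1 × 200 = 200
    C-C: 1 × 354 = 354
    C-H: 6 × 426 = 2556
    C=C: 1 × 629 = 629
    Σ(broken) = 3739 kJ
  Bonds formed (products):
    C-Br: 2 × 284 = 568
    C-C: 2 × 354 = 708
    C-H: 6 × 426 = 2556
    Σ(formed) = 3832 kJ
  ΔH_I = 3739 − 3832 = −93 kJ
Reaction II:
  Bonds broken (reactants):
    C-H: 4 × 426 = 1704
    C=C: 1 × 629 = 629
    H-H: 1 × 450 = 450
    Σ(broken) = 2783 kJ
  Bonds formed (products):
    C-C: 1 × 354 = 354
    C-H: 6 × 426 = 2556
    Σ(formed) = 2910 kJ
  ΔH_II = 2783 − 2910 = −127 kJ
ΔH_I − ΔH_II = +34 kJ, so reaction II has the more negative ΔH; |ΔH_I − ΔH_II| = 34 kJ.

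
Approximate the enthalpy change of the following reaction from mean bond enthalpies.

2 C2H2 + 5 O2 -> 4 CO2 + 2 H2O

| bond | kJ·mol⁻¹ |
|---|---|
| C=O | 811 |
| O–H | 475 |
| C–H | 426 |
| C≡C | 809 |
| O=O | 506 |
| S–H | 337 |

ΔH ≈ −2536 kJ

Bonds broken (reactants):
  C≡C: 2 × 809 = 1618
  C–H: 4 × 426 = 1704
  O=O: 5 × 506 = 2530
  Σ(broken) = 5852 kJ
Bonds formed (products):
  C=O: 8 × 811 = 6488
  O–H: 4 × 475 = 1900
  Σ(formed) = 8388 kJ
ΔH = Σ(broken) − Σ(formed) = 5852 − 8388 = −2536 kJ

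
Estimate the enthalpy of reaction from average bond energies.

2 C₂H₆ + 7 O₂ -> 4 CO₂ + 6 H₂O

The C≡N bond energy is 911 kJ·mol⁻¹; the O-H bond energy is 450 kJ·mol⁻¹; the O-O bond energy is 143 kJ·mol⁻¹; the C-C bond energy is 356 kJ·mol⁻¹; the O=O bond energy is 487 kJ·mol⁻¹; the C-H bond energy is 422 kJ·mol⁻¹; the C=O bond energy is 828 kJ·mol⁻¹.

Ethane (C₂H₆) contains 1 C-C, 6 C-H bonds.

ΔH ≈ −2839 kJ

Bonds broken (reactants):
  C-C: 2 × 356 = 712
  C-H: 12 × 422 = 5064
  O=O: 7 × 487 = 3409
  Σ(broken) = 9185 kJ
Bonds formed (products):
  C=O: 8 × 828 = 6624
  O-H: 12 × 450 = 5400
  Σ(formed) = 12024 kJ
ΔH = Σ(broken) − Σ(formed) = 9185 − 12024 = −2839 kJ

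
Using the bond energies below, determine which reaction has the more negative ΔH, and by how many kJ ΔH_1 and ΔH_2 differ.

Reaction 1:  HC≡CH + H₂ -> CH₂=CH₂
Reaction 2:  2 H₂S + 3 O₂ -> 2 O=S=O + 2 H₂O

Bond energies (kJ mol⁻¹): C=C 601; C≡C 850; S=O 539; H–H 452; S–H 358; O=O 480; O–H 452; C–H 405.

Reaction 2, by 983 kJ

Reaction 1:
  Bonds broken (reactants):
    C≡C: 1 × 850 = 850
    C–H: 2 × 405 = 810
    H–H: 1 × 452 = 452
    Σ(broken) = 2112 kJ
  Bonds formed (products):
    C–H: 4 × 405 = 1620
    C=C: 1 × 601 = 601
    Σ(formed) = 2221 kJ
  ΔH_1 = 2112 − 2221 = −109 kJ
Reaction 2:
  Bonds broken (reactants):
    O=O: 3 × 480 = 1440
    S–H: 4 × 358 = 1432
    Σ(broken) = 2872 kJ
  Bonds formed (products):
    O–H: 4 × 452 = 1808
    S=O: 4 × 539 = 2156
    Σ(formed) = 3964 kJ
  ΔH_2 = 2872 − 3964 = −1092 kJ
ΔH_1 − ΔH_2 = +983 kJ, so reaction 2 has the more negative ΔH; |ΔH_1 − ΔH_2| = 983 kJ.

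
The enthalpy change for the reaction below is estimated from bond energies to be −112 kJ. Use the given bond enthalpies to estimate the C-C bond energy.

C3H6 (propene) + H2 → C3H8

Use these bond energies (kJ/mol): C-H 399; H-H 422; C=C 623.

Let D be the C-C bond energy.
Σ(broken) = 1×D + 6×399 + 1×623 + 1×422 = 3439 + D
Σ(formed) = 2×D + 8×399 = 3192 + 2D
ΔH = Σ(broken) − Σ(formed) = (3439 + D) − (3192 + 2D) = +247 − D
Setting this equal to −112 kJ gives D = 359 kJ/mol.

D(C-C) ≈ 359 kJ/mol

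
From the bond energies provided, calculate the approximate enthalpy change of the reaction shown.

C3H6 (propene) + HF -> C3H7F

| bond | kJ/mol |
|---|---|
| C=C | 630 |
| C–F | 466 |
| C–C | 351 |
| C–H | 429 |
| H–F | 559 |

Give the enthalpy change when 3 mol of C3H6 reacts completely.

ΔH = −171 kJ

Bonds broken (reactants):
  C–C: 1 × 351 = 351
  C–H: 6 × 429 = 2574
  C=C: 1 × 630 = 630
  H–F: 1 × 559 = 559
  Σ(broken) = 4114 kJ
Bonds formed (products):
  C–C: 2 × 351 = 702
  C–F: 1 × 466 = 466
  C–H: 7 × 429 = 3003
  Σ(formed) = 4171 kJ
ΔH = Σ(broken) − Σ(formed) = 4114 − 4171 = −57 kJ
For 3× the reaction as written: 3 × (−57) = −171 kJ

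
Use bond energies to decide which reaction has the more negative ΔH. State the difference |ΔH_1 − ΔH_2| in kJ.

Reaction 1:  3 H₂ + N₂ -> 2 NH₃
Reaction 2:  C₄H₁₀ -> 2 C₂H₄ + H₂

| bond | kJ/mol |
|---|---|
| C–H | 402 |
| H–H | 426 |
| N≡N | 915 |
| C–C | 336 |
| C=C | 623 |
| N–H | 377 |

Reaction 1:
  Bonds broken (reactants):
    H–H: 3 × 426 = 1278
    N≡N: 1 × 915 = 915
    Σ(broken) = 2193 kJ
  Bonds formed (products):
    N–H: 6 × 377 = 2262
    Σ(formed) = 2262 kJ
  ΔH_1 = 2193 − 2262 = −69 kJ
Reaction 2:
  Bonds broken (reactants):
    C–C: 3 × 336 = 1008
    C–H: 10 × 402 = 4020
    Σ(broken) = 5028 kJ
  Bonds formed (products):
    C–H: 8 × 402 = 3216
    C=C: 2 × 623 = 1246
    H–H: 1 × 426 = 426
    Σ(formed) = 4888 kJ
  ΔH_2 = 5028 − 4888 = +140 kJ
ΔH_1 − ΔH_2 = −209 kJ, so reaction 1 has the more negative ΔH; |ΔH_1 − ΔH_2| = 209 kJ.

Reaction 1, by 209 kJ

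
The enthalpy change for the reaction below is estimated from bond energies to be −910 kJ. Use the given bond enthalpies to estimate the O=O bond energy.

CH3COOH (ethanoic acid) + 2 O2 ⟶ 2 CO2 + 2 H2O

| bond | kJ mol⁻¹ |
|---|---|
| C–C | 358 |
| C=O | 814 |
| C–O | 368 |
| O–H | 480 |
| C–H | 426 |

Let D be the O=O bond energy.
Σ(broken) = 1×358 + 3×426 + 1×368 + 1×814 + 1×480 + 2×D = 3298 + 2D
Σ(formed) = 4×814 + 4×480 = 5176
ΔH = Σ(broken) − Σ(formed) = (3298 + 2D) − (5176) = −1878 + 2D
Setting this equal to −910 kJ gives 2D = 968, so D = 484 kJ/mol.

D(O=O) ≈ 484 kJ/mol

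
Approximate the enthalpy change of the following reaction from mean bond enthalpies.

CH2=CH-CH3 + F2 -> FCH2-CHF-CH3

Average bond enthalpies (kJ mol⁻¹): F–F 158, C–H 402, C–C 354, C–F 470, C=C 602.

ΔH ≈ −534 kJ

Bonds broken (reactants):
  C–C: 1 × 354 = 354
  C–H: 6 × 402 = 2412
  C=C: 1 × 602 = 602
  F–F: 1 × 158 = 158
  Σ(broken) = 3526 kJ
Bonds formed (products):
  C–C: 2 × 354 = 708
  C–F: 2 × 470 = 940
  C–H: 6 × 402 = 2412
  Σ(formed) = 4060 kJ
ΔH = Σ(broken) − Σ(formed) = 3526 − 4060 = −534 kJ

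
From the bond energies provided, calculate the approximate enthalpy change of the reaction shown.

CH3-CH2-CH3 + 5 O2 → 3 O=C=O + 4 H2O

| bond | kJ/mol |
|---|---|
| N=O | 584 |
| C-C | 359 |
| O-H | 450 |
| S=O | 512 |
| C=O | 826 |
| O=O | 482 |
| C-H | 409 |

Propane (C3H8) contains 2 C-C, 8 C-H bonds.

ΔH ≈ −2156 kJ

Bonds broken (reactants):
  C-C: 2 × 359 = 718
  C-H: 8 × 409 = 3272
  O=O: 5 × 482 = 2410
  Σ(broken) = 6400 kJ
Bonds formed (products):
  C=O: 6 × 826 = 4956
  O-H: 8 × 450 = 3600
  Σ(formed) = 8556 kJ
ΔH = Σ(broken) − Σ(formed) = 6400 − 8556 = −2156 kJ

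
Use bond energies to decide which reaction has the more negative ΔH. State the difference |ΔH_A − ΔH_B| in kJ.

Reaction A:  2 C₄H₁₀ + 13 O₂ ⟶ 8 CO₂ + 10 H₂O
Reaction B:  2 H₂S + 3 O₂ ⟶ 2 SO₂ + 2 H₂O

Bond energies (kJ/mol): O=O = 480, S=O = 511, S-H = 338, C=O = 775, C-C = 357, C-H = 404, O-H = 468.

Reaction A, by 4174 kJ

Reaction A:
  Bonds broken (reactants):
    C-C: 6 × 357 = 2142
    C-H: 20 × 404 = 8080
    O=O: 13 × 480 = 6240
    Σ(broken) = 16462 kJ
  Bonds formed (products):
    C=O: 16 × 775 = 12400
    O-H: 20 × 468 = 9360
    Σ(formed) = 21760 kJ
  ΔH_A = 16462 − 21760 = −5298 kJ
Reaction B:
  Bonds broken (reactants):
    O=O: 3 × 480 = 1440
    S-H: 4 × 338 = 1352
    Σ(broken) = 2792 kJ
  Bonds formed (products):
    O-H: 4 × 468 = 1872
    S=O: 4 × 511 = 2044
    Σ(formed) = 3916 kJ
  ΔH_B = 2792 − 3916 = −1124 kJ
ΔH_A − ΔH_B = −4174 kJ, so reaction A has the more negative ΔH; |ΔH_A − ΔH_B| = 4174 kJ.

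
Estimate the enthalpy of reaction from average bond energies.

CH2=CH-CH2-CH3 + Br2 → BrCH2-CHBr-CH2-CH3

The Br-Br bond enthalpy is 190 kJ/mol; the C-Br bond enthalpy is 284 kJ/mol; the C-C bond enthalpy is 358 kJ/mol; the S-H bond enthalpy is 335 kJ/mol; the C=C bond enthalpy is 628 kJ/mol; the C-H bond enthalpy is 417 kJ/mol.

Bonds broken (reactants):
  Br-Br: 1 × 190 = 190
  C-C: 2 × 358 = 716
  C-H: 8 × 417 = 3336
  C=C: 1 × 628 = 628
  Σ(broken) = 4870 kJ
Bonds formed (products):
  C-Br: 2 × 284 = 568
  C-C: 3 × 358 = 1074
  C-H: 8 × 417 = 3336
  Σ(formed) = 4978 kJ
ΔH = Σ(broken) − Σ(formed) = 4870 − 4978 = −108 kJ

ΔH ≈ −108 kJ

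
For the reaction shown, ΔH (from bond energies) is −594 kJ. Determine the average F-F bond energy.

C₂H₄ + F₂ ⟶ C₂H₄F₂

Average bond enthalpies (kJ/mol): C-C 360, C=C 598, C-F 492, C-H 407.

Let D be the F-F bond energy.
Σ(broken) = 4×407 + 1×598 + 1×D = 2226 + D
Σ(formed) = 1×360 + 2×492 + 4×407 = 2972
ΔH = Σ(broken) − Σ(formed) = (2226 + D) − (2972) = −746 + D
Setting this equal to −594 kJ gives D = 152 kJ/mol.

D(F-F) ≈ 152 kJ/mol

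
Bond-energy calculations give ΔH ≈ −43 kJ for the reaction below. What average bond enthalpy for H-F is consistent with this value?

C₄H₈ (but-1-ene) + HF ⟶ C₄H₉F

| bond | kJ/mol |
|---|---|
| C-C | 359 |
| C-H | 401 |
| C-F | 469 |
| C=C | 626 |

D(H-F) ≈ 560 kJ/mol

Let D be the H-F bond energy.
Σ(broken) = 2×359 + 8×401 + 1×626 + 1×D = 4552 + D
Σ(formed) = 3×359 + 1×469 + 9×401 = 5155
ΔH = Σ(broken) − Σ(formed) = (4552 + D) − (5155) = −603 + D
Setting this equal to −43 kJ gives D = 560 kJ/mol.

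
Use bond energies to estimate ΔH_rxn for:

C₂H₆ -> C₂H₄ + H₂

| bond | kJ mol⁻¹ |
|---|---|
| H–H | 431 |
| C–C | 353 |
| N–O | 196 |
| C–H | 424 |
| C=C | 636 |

ΔH ≈ +134 kJ

Bonds broken (reactants):
  C–C: 1 × 353 = 353
  C–H: 6 × 424 = 2544
  Σ(broken) = 2897 kJ
Bonds formed (products):
  C–H: 4 × 424 = 1696
  C=C: 1 × 636 = 636
  H–H: 1 × 431 = 431
  Σ(formed) = 2763 kJ
ΔH = Σ(broken) − Σ(formed) = 2897 − 2763 = +134 kJ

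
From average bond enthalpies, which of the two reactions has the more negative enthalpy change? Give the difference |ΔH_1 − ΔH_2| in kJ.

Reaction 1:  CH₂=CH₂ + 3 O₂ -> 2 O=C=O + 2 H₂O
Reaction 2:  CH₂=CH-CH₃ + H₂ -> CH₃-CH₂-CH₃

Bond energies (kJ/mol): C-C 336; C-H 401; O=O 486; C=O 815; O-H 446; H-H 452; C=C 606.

Reaction 1:
  Bonds broken (reactants):
    C-H: 4 × 401 = 1604
    C=C: 1 × 606 = 606
    O=O: 3 × 486 = 1458
    Σ(broken) = 3668 kJ
  Bonds formed (products):
    C=O: 4 × 815 = 3260
    O-H: 4 × 446 = 1784
    Σ(formed) = 5044 kJ
  ΔH_1 = 3668 − 5044 = −1376 kJ
Reaction 2:
  Bonds broken (reactants):
    C-C: 1 × 336 = 336
    C-H: 6 × 401 = 2406
    C=C: 1 × 606 = 606
    H-H: 1 × 452 = 452
    Σ(broken) = 3800 kJ
  Bonds formed (products):
    C-C: 2 × 336 = 672
    C-H: 8 × 401 = 3208
    Σ(formed) = 3880 kJ
  ΔH_2 = 3800 − 3880 = −80 kJ
ΔH_1 − ΔH_2 = −1296 kJ, so reaction 1 has the more negative ΔH; |ΔH_1 − ΔH_2| = 1296 kJ.

Reaction 1, by 1296 kJ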